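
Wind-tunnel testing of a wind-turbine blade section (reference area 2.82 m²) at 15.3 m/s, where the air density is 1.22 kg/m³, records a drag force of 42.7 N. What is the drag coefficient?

CD = 0.106

From D = ½ρv²S·CD, rearranging gives CD = 2D/(ρv²S).
CD = 2 × 42.7 / (1.22 × 15.3² × 2.82) = 0.106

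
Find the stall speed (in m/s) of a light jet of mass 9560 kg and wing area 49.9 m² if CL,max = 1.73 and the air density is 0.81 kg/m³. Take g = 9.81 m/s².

Stall occurs when L = W at CL,max. W = mg = 9560 × 9.81 = 93780 N.
From L = ½ρV²S·CL,max = W: V_stall = √(2W/(ρSCL,max)) = √(2·93780/(0.81·49.9·1.73))
V_stall = √2682 = 51.8 m/s

V_stall = 51.8 m/s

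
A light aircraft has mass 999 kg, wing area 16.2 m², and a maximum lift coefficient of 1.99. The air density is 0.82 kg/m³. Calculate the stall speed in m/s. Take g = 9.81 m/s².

V_stall = 27.2 m/s

Stall occurs when L = W at CL,max. W = mg = 999 × 9.81 = 9800 N.
V_stall = √(2W/(ρ·S·CL,max)) = √(2 × 9800 / (0.82 × 16.2 × 1.99))
V_stall = √741.5 = 27.2 m/s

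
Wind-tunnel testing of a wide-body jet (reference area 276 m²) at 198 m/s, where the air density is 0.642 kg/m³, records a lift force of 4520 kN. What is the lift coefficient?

CL = 1.3

From L = ½ρv²S·CL, rearranging gives CL = 2L/(ρv²S).
CL = 2 × 4.52×10^6 / (0.642 × 198² × 276) = 1.3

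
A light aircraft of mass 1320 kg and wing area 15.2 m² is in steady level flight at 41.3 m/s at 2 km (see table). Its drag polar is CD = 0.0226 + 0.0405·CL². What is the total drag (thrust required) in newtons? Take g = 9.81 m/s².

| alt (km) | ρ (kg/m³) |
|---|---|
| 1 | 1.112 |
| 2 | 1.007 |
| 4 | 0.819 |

At 2 km, from the table: ρ = 1.007 kg/m³.
Weight W = mg = 1320 × 9.81 = 12949 N; in level flight L = W.
Dynamic pressure q = 0.5 × 1.007 × 41.3² = 858.8 Pa.
Required CL = L/(qS) = 12949/(858.8·15.2) = 0.992.
CD = 0.0226 + 0.0405 × 0.992² = 0.06245.
D = q·S·CD = 858.8 × 15.2 × 0.06245 = 815.3 N

D = 815 N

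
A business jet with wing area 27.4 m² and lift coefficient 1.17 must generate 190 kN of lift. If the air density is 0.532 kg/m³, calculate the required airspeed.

v = 149 m/s

L = ½ρv²S·CL ⇒ v = √(2L/(ρ·S·CL))
v = √(2 × 1.9×10^5 / (0.532 × 27.4 × 1.17)) = √22280 = 149 m/s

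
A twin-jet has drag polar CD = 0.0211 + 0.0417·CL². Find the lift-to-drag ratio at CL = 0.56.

L/D = 16.4

CD = 0.0211 + 0.0417 × 0.56² = 0.03418
L/D = CL/CD = 0.56 / 0.03418 = 16.4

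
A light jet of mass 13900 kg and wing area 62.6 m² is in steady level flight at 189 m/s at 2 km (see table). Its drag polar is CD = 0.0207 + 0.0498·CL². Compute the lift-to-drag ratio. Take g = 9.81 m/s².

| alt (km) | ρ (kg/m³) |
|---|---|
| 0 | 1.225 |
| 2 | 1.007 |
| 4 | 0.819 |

At 2 km, from the table: ρ = 1.007 kg/m³.
Weight W = mg = 13900 × 9.81 = 1.3636×10^5 N; in level flight L = W.
q = ½ρv² = ½ × 1.007 × 189² = 17990 Pa.
CL = 2W/(ρv²S) = 2×1.3636×10^5/(1.007×189²×62.6) = 0.1211.
CD = 0.0207 + 0.0498 × 0.1211² = 0.02143.
L/D = CL/CD = 0.1211 / 0.02143 = 5.65

L/D = 5.65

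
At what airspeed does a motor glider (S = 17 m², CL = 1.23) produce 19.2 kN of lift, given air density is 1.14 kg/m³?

L = ½ρv²S·CL ⇒ v = √(2L/(ρ·S·CL))
v = √(2 × 19200 / (1.14 × 17 × 1.23)) = √1611 = 40.1 m/s

v = 40.1 m/s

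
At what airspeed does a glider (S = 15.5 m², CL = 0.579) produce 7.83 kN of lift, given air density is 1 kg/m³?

L = ½ρv²S·CL ⇒ v = √(2L/(ρ·S·CL))
v = √(2 × 7830 / (1 × 15.5 × 0.579)) = √1745 = 41.8 m/s

v = 41.8 m/s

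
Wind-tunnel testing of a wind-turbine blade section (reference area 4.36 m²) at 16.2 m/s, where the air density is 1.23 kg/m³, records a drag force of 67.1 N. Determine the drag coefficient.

CD = 0.0954

From D = ½ρv²S·CD, rearranging gives CD = 2D/(ρv²S).
CD = 2 × 67.1 / (1.23 × 16.2² × 4.36) = 0.0954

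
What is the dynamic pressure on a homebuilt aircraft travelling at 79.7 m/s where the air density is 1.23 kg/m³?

q = 3910 Pa

q = ½ρv² = ½ × 1.23 × 79.7² = 3910 Pa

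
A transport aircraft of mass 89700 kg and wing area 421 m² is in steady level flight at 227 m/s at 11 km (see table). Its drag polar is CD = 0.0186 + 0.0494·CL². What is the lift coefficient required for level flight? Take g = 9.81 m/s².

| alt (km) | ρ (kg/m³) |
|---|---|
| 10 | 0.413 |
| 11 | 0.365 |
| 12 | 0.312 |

At 11 km, from the table: ρ = 0.365 kg/m³.
Weight W = mg = 89700 × 9.81 = 8.7996×10^5 N; in level flight L = W.
q = ½ρv² = ½ × 0.365 × 227² = 9404 Pa.
CL = 2W/(ρv²S) = 2×8.7996×10^5/(0.365×227²×421) = 0.2223.

CL = 0.222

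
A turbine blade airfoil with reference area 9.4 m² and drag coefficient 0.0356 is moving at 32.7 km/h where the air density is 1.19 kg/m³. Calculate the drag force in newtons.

D = 16.4 N

Convert speed: v = 32.7 km/h ÷ 3.6 = 9.083 m/s.
D = ½ρv²S·CD = ½ × 1.19 × 9.083² × 9.4 × 0.0356 = 16.4 N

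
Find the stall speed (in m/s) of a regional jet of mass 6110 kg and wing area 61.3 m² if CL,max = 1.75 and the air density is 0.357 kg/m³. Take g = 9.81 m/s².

V_stall = 55.9 m/s

Weight W = mg = 6110 × 9.81 = 59940 N.
V_stall = √(2W/(ρ·S·CL,max)) = √(2 × 59940 / (0.357 × 61.3 × 1.75))
V_stall = √3130 = 55.9 m/s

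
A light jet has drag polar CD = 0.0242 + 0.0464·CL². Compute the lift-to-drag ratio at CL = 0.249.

L/D = 9.2

CD = 0.0242 + 0.0464 × 0.249² = 0.02708
L/D = CL/CD = 0.249 / 0.02708 = 9.2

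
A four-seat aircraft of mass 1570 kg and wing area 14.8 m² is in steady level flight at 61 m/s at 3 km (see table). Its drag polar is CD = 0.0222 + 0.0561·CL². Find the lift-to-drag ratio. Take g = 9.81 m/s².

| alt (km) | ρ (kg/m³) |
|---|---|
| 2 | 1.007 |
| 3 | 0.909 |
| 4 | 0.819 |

At 3 km, from the table: ρ = 0.909 kg/m³.
Level flight ⇒ L = W = m·g = 1570 × 9.81 = 15402 N.
q = ½ρv² = ½ × 0.909 × 61² = 1691 Pa.
Required CL = L/(qS) = 15402/(1691·14.8) = 0.6153.
CD = 0.0222 + 0.0561 × 0.6153² = 0.04344.
L/D = CL/CD = 0.6153 / 0.04344 = 14.2

L/D = 14.2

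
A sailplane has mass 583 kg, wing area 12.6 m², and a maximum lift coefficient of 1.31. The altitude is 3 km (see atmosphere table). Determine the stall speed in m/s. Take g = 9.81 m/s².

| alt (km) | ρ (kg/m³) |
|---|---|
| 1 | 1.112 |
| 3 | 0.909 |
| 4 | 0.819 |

At 3 km, from the table: ρ = 0.909 kg/m³.
Stall occurs when L = W at CL,max. W = mg = 583 × 9.81 = 5719 N.
From L = ½ρV²S·CL,max = W: V_stall = √(2W/(ρSCL,max)) = √(2·5719/(0.909·12.6·1.31))
V_stall = √762.4 = 27.6 m/s

V_stall = 27.6 m/s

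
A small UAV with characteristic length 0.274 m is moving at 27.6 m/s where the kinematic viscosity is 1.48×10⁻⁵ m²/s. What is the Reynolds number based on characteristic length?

Re = 5.11×10^5

Re = v·c/ν = 27.6 × 0.274 / (1.48×10⁻⁵) = 5.11×10^5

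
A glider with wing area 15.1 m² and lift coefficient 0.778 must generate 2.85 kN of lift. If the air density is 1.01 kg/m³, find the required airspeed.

L = ½ρv²S·CL ⇒ v = √(2L/(ρ·S·CL))
v = √(2 × 2850 / (1.01 × 15.1 × 0.778)) = √480.4 = 21.9 m/s

v = 21.9 m/s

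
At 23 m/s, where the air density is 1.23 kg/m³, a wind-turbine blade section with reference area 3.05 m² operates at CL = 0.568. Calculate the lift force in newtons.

Dynamic pressure q = ½ρv² = ½ × 1.23 × 23² = 325.3 Pa.
L = q·S·CL = 325.3 × 3.05 × 0.568 = 564 N

L = 564 N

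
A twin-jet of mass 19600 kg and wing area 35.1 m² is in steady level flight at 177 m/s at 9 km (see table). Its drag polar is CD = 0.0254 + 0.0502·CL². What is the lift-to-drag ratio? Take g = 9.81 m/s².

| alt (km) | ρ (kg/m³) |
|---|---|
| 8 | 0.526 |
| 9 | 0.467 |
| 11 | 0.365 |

At 9 km, from the table: ρ = 0.467 kg/m³.
In steady level flight, lift balances weight: W = mg = 19600 × 9.81 = 1.9228×10^5 N.
q = ½ρv² = ½ × 0.467 × 177² = 7315 Pa.
CL = 2W/(ρv²S) = 2×1.9228×10^5/(0.467×177²×35.1) = 0.7488.
CD = 0.0254 + 0.0502 × 0.7488² = 0.05355.
L/D = CL/CD = 0.7488 / 0.05355 = 14

L/D = 14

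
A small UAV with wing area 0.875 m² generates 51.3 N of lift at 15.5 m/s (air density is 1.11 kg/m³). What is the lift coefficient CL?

From L = ½ρv²S·CL, rearranging gives CL = 2L/(ρv²S).
CL = 2 × 51.3 / (1.11 × 15.5² × 0.875) = 0.44

CL = 0.44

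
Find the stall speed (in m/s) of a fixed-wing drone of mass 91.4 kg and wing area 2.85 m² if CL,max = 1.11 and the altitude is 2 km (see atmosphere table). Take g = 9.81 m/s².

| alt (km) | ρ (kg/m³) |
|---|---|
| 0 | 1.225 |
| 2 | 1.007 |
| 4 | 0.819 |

V_stall = 23.7 m/s

At 2 km, from the table: ρ = 1.007 kg/m³.
At stall, lift equals weight: L = W = m·g = 91.4 × 9.81 = 896.6 N.
V_stall = √(2W/(ρ·S·CL,max)) = √(2 × 896.6 / (1.007 × 2.85 × 1.11))
V_stall = √562.9 = 23.7 m/s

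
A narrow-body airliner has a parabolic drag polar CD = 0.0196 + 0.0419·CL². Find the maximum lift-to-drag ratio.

(L/D)max = 17.4

For CD = CD0 + K·CL², (L/D)max occurs at CL* = √(CD0/K) and equals 1/(2√(K·CD0)).
(L/D)max = 1/(2√(0.0419 × 0.0196)) = 1/(2 × 0.02866) = 17.4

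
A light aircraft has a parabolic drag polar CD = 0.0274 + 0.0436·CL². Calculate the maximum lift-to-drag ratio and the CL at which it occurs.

For CD = CD0 + K·CL², (L/D)max occurs at CL* = √(CD0/K) and equals 1/(2√(K·CD0)).
(L/D)max = 1/(2√(0.0436 × 0.0274)) = 1/(2 × 0.03456) = 14.5
CL* = √(0.0274/0.0436) = 0.793

(L/D)max = 14.5, at CL = 0.793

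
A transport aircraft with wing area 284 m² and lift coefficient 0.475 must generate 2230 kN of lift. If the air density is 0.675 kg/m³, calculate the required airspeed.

v = 221 m/s

L = ½ρv²S·CL ⇒ v = √(2L/(ρ·S·CL))
v = √(2 × 2.23×10^6 / (0.675 × 284 × 0.475)) = √48980 = 221 m/s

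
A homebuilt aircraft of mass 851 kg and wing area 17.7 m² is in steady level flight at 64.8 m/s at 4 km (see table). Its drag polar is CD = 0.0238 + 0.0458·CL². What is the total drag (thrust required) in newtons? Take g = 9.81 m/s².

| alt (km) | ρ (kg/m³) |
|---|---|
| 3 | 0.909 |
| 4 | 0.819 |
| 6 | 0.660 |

At 4 km, from the table: ρ = 0.819 kg/m³.
Weight W = mg = 851 × 9.81 = 8348.3 N; in level flight L = W.
q = ½ρv² = ½ × 0.819 × 64.8² = 1720 Pa.
CL = 2W/(ρv²S) = 2×8348.3/(0.819×64.8²×17.7) = 0.2743.
CD = 0.0238 + 0.0458 × 0.2743² = 0.02725.
D = q·S·CD = 1720 × 17.7 × 0.02725 = 829.2 N

D = 829 N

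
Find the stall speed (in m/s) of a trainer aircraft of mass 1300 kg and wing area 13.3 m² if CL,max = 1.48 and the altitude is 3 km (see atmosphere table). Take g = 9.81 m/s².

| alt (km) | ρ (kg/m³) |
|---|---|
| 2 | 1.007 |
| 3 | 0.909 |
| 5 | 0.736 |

At 3 km, from the table: ρ = 0.909 kg/m³.
Stall occurs when L = W at CL,max. W = mg = 1300 × 9.81 = 12750 N.
From L = ½ρV²S·CL,max = W: V_stall = √(2W/(ρSCL,max)) = √(2·12750/(0.909·13.3·1.48))
V_stall = √1425 = 37.8 m/s

V_stall = 37.8 m/s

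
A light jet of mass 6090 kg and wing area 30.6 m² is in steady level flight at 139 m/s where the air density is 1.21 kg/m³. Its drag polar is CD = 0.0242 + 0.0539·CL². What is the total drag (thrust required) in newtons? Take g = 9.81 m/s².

Level flight ⇒ L = W = m·g = 6090 × 9.81 = 59743 N.
q = ½ρv² = ½ × 1.21 × 139² = 11690 Pa.
CL = W/(q·S) = 59743 / (11690 × 30.6) = 0.167.
CD = 0.0242 + 0.0539 × 0.167² = 0.0257.
D = q·S·CD = 11690 × 30.6 × 0.0257 = 9194 N

D = 9190 N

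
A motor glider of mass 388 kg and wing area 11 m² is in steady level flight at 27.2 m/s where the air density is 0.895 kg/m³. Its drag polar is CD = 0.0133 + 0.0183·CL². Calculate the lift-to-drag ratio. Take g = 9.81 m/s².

L/D = 31.4

Level flight ⇒ L = W = m·g = 388 × 9.81 = 3806.3 N.
q = ½ρv² = ½ × 0.895 × 27.2² = 331.1 Pa.
Required CL = L/(qS) = 3806.3/(331.1·11) = 1.045.
CD = 0.0133 + 0.0183 × 1.045² = 0.03329.
L/D = CL/CD = 1.045 / 0.03329 = 31.4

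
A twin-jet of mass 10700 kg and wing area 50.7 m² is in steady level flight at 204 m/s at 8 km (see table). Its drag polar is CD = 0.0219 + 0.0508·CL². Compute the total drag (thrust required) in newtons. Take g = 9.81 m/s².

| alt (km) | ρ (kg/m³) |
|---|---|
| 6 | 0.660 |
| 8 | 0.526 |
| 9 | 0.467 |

At 8 km, from the table: ρ = 0.526 kg/m³.
Weight W = mg = 10700 × 9.81 = 1.0497×10^5 N; in level flight L = W.
q = ½ρv² = ½ × 0.526 × 204² = 10950 Pa.
CL = W/(q·S) = 1.0497×10^5 / (10950 × 50.7) = 0.1892.
CD = 0.0219 + 0.0508 × 0.1892² = 0.02372.
D = q·S·CD = 10950 × 50.7 × 0.02372 = 13160 N

D = 13200 N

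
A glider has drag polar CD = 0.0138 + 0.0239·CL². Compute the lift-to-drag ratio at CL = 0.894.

CD = 0.0138 + 0.0239 × 0.894² = 0.0329
L/D = CL/CD = 0.894 / 0.0329 = 27.2

L/D = 27.2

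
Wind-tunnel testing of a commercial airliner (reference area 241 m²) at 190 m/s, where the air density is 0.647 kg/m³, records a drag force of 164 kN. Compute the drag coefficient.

From D = ½ρv²S·CD, rearranging gives CD = 2D/(ρv²S).
CD = 2 × 1.64×10^5 / (0.647 × 190² × 241) = 0.0583

CD = 0.0583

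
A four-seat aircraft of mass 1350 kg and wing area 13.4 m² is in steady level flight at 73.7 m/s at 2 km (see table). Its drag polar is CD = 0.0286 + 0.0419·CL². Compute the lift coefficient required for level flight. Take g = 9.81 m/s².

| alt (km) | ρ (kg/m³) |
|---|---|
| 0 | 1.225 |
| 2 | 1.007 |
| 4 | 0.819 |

At 2 km, from the table: ρ = 1.007 kg/m³.
In steady level flight, lift balances weight: W = mg = 1350 × 9.81 = 13244 N.
q = ½ρv² = ½ × 1.007 × 73.7² = 2735 Pa.
Required CL = L/(qS) = 13244/(2735·13.4) = 0.3614.

CL = 0.361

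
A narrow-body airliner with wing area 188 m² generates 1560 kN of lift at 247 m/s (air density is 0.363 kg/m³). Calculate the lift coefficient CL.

CL = 0.749

From L = ½ρv²S·CL, rearranging gives CL = 2L/(ρv²S).
CL = 2 × 1.56×10^6 / (0.363 × 247² × 188) = 0.749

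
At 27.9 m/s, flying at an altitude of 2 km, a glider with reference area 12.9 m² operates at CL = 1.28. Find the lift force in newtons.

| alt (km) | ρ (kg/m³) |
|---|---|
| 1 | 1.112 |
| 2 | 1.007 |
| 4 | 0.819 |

L = 6470 N

At 2 km, from the table: ρ = 1.007 kg/m³.
L = ½ρv²S·CL = ½ × 1.007 × 27.9² × 12.9 × 1.28 = 6470 N ≈ 6.47 kN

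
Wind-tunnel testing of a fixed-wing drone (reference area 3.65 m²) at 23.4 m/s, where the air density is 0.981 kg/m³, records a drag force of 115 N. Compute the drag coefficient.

From D = ½ρv²S·CD, rearranging gives CD = 2D/(ρv²S).
CD = 2 × 115 / (0.981 × 23.4² × 3.65) = 0.117

CD = 0.117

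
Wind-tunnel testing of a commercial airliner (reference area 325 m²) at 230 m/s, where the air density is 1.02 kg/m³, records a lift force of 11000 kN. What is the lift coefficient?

From L = ½ρv²S·CL, rearranging gives CL = 2L/(ρv²S).
CL = 2 × 1.1×10^7 / (1.02 × 230² × 325) = 1.25

CL = 1.25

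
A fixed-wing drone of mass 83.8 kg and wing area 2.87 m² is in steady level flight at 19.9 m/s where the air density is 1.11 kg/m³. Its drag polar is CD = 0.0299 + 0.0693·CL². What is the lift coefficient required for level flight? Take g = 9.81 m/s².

CL = 1.3

Weight W = mg = 83.8 × 9.81 = 822.08 N; in level flight L = W.
q = ½ρv² = ½ × 1.11 × 19.9² = 219.8 Pa.
CL = W/(q·S) = 822.08 / (219.8 × 2.87) = 1.303.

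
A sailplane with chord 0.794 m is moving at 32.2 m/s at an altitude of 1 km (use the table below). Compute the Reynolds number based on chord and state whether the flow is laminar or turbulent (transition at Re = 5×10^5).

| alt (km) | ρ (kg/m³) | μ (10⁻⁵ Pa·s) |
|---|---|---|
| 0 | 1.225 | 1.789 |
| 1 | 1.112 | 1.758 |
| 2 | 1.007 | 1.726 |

At 1 km, from the table: ρ = 1.112 kg/m³, μ = 1.758×10⁻⁵ Pa·s.
Re = ρ·v·c/μ = 1.112 × 32.2 × 0.794 / (1.758×10⁻⁵) = 1.62×10^6
Since 1.62×10^6 > 5×10^5, the flow is turbulent.

Re = 1.62×10^6 (turbulent)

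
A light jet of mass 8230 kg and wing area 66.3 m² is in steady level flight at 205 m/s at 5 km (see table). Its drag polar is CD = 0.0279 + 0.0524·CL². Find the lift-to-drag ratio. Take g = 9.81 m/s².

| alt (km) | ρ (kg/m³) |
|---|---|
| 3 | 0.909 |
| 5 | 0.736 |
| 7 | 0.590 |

At 5 km, from the table: ρ = 0.736 kg/m³.
Level flight ⇒ L = W = m·g = 8230 × 9.81 = 80736 N.
q = ½ρv² = ½ × 0.736 × 205² = 15470 Pa.
CL = W/(q·S) = 80736 / (15470 × 66.3) = 0.07874.
CD = 0.0279 + 0.0524 × 0.07874² = 0.02822.
L/D = CL/CD = 0.07874 / 0.02822 = 2.79

L/D = 2.79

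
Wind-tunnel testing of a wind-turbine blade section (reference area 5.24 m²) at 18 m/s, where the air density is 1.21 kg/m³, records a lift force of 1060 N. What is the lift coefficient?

CL = 1.03

From L = ½ρv²S·CL, rearranging gives CL = 2L/(ρv²S).
CL = 2 × 1060 / (1.21 × 18² × 5.24) = 1.03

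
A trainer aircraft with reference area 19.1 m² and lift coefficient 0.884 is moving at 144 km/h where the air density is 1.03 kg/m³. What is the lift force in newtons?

Convert speed: v = 144 km/h ÷ 3.6 = 40 m/s.
L = ½ρv²S·CL = ½ × 1.03 × 40² × 19.1 × 0.884 = 13900 N ≈ 13.9 kN

L = 13900 N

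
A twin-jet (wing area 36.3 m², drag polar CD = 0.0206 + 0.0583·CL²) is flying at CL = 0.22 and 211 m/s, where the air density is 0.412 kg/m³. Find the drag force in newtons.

D = 7800 N

CD = 0.0206 + 0.0583 × 0.22² = 0.02342
D = ½ρv²S·CD = ½ × 0.412 × 211² × 36.3 × 0.02342 = 7800 N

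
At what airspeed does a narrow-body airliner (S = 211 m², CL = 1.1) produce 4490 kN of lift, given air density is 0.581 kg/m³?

L = ½ρv²S·CL ⇒ v = √(2L/(ρ·S·CL))
v = √(2 × 4.49×10^6 / (0.581 × 211 × 1.1)) = √66590 = 258 m/s

v = 258 m/s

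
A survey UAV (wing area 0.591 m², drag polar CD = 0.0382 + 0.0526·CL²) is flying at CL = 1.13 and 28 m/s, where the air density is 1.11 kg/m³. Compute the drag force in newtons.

D = 27.1 N

CD = 0.0382 + 0.0526 × 1.13² = 0.1054
D = ½ρv²S·CD = ½ × 1.11 × 28² × 0.591 × 0.1054 = 27.1 N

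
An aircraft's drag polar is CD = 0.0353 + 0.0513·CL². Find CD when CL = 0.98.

CD = 0.0353 + 0.0513 × 0.98² = 0.0353 + 0.04927 = 0.0846

CD = 0.0846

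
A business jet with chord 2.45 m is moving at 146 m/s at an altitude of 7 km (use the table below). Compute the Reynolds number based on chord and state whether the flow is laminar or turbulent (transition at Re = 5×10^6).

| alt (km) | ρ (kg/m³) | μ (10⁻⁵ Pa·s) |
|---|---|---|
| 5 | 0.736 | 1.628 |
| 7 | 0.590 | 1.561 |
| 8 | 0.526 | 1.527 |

At 7 km, from the table: ρ = 0.590 kg/m³, μ = 1.561×10⁻⁵ Pa·s.
Re = ρ·v·c/μ = 0.59 × 146 × 2.45 / (1.561×10⁻⁵) = 1.35×10^7
Since 1.35×10^7 > 5×10^6, the flow is turbulent.

Re = 1.35×10^7 (turbulent)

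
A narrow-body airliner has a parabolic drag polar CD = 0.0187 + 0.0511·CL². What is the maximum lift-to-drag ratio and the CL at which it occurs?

For CD = CD0 + K·CL², (L/D)max occurs at CL* = √(CD0/K) and equals 1/(2√(K·CD0)).
(L/D)max = 1/(2√(0.0511 × 0.0187)) = 1/(2 × 0.03091) = 16.2
CL* = √(0.0187/0.0511) = 0.605

(L/D)max = 16.2, at CL = 0.605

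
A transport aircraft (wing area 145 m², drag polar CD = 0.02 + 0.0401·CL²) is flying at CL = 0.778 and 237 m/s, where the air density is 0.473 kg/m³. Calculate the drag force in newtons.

CD = 0.02 + 0.0401 × 0.778² = 0.04427
D = ½ρv²S·CD = ½ × 0.473 × 237² × 145 × 0.04427 = 85300 N

D = 85300 N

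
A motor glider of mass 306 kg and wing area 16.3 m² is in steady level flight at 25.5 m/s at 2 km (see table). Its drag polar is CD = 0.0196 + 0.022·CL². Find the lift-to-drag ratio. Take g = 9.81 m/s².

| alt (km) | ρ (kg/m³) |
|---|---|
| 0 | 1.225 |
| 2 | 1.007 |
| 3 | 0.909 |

L/D = 21.2

At 2 km, from the table: ρ = 1.007 kg/m³.
In steady level flight, lift balances weight: W = mg = 306 × 9.81 = 3001.9 N.
q = ½ρv² = ½ × 1.007 × 25.5² = 327.4 Pa.
CL = 2W/(ρv²S) = 2×3001.9/(1.007×25.5²×16.3) = 0.5625.
CD = 0.0196 + 0.022 × 0.5625² = 0.02656.
L/D = CL/CD = 0.5625 / 0.02656 = 21.2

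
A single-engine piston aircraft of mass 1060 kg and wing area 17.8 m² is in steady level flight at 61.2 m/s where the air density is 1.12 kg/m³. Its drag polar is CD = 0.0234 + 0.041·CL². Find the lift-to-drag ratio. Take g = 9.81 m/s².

L/D = 10.5

Weight W = mg = 1060 × 9.81 = 10399 N; in level flight L = W.
q = ½ρv² = ½ × 1.12 × 61.2² = 2097 Pa.
CL = 2W/(ρv²S) = 2×10399/(1.12×61.2²×17.8) = 0.2785.
CD = 0.0234 + 0.041 × 0.2785² = 0.02658.
L/D = CL/CD = 0.2785 / 0.02658 = 10.5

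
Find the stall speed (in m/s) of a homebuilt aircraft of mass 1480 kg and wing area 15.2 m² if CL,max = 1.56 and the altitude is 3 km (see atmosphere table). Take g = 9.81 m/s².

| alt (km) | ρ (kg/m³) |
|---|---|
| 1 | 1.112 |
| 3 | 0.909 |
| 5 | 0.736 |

At 3 km, from the table: ρ = 0.909 kg/m³.
Weight W = mg = 1480 × 9.81 = 14520 N.
V_stall = √(2W/(ρ·S·CL,max)) = √(2 × 14520 / (0.909 × 15.2 × 1.56))
V_stall = √1347 = 36.7 m/s

V_stall = 36.7 m/s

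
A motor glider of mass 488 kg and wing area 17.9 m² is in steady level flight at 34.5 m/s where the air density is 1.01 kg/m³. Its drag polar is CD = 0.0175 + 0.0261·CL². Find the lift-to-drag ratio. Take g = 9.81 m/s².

L/D = 19.6

Level flight ⇒ L = W = m·g = 488 × 9.81 = 4787.3 N.
Dynamic pressure q = 0.5 × 1.01 × 34.5² = 601.1 Pa.
Required CL = L/(qS) = 4787.3/(601.1·17.9) = 0.4449.
CD = 0.0175 + 0.0261 × 0.4449² = 0.02267.
L/D = CL/CD = 0.4449 / 0.02267 = 19.6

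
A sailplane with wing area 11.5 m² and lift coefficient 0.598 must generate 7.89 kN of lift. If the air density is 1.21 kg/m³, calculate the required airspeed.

v = 43.5 m/s

L = ½ρv²S·CL ⇒ v = √(2L/(ρ·S·CL))
v = √(2 × 7890 / (1.21 × 11.5 × 0.598)) = √1896 = 43.5 m/s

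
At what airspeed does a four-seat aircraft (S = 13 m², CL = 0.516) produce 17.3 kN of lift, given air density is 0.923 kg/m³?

v = 74.8 m/s

L = ½ρv²S·CL ⇒ v = √(2L/(ρ·S·CL))
v = √(2 × 17300 / (0.923 × 13 × 0.516)) = √5588 = 74.8 m/s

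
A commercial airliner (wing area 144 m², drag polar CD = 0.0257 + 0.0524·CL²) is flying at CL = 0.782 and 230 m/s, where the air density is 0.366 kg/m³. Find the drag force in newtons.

D = 80500 N

CD = 0.0257 + 0.0524 × 0.782² = 0.05774
D = ½ρv²S·CD = ½ × 0.366 × 230² × 144 × 0.05774 = 80500 N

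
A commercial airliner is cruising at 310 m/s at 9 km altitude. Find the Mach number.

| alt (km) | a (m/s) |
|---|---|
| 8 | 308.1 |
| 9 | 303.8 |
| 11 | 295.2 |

At 9 km, from the table: a = 303.8 m/s.
M = v/a = 310 / 303.8 = 1.02

M = 1.02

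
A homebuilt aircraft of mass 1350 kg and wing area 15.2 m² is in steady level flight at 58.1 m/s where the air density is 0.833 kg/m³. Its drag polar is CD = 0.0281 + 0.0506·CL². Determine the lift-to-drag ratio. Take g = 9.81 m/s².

Weight W = mg = 1350 × 9.81 = 13244 N; in level flight L = W.
q = ½ρv² = ½ × 0.833 × 58.1² = 1406 Pa.
CL = W/(q·S) = 13244 / (1406 × 15.2) = 0.6197.
CD = 0.0281 + 0.0506 × 0.6197² = 0.04753.
L/D = CL/CD = 0.6197 / 0.04753 = 13

L/D = 13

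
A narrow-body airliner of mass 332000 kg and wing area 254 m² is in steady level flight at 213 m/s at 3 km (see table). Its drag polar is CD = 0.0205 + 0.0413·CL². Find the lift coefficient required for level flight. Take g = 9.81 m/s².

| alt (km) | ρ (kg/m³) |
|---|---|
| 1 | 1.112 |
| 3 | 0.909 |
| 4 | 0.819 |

CL = 0.622

At 3 km, from the table: ρ = 0.909 kg/m³.
Weight W = mg = 332000 × 9.81 = 3.2569×10^6 N; in level flight L = W.
q = ½ρv² = ½ × 0.909 × 213² = 20620 Pa.
CL = 2W/(ρv²S) = 2×3.2569×10^6/(0.909×213²×254) = 0.6218.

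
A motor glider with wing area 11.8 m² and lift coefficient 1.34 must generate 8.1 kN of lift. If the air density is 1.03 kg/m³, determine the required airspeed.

L = ½ρv²S·CL ⇒ v = √(2L/(ρ·S·CL))
v = √(2 × 8100 / (1.03 × 11.8 × 1.34)) = √994.7 = 31.5 m/s

v = 31.5 m/s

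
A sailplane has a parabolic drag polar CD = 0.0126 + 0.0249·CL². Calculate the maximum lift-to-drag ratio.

(L/D)max = 28.2

For CD = CD0 + K·CL², (L/D)max occurs at CL* = √(CD0/K) and equals 1/(2√(K·CD0)).
(L/D)max = 1/(2√(0.0249 × 0.0126)) = 1/(2 × 0.01771) = 28.2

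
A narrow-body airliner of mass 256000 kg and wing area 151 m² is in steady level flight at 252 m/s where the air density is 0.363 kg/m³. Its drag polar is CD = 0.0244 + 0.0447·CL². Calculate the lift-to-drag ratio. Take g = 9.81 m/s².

Level flight ⇒ L = W = m·g = 256000 × 9.81 = 2.5114×10^6 N.
q = ½ρv² = ½ × 0.363 × 252² = 11530 Pa.
CL = 2W/(ρv²S) = 2×2.5114×10^6/(0.363×252²×151) = 1.443.
CD = 0.0244 + 0.0447 × 1.443² = 0.1175.
L/D = CL/CD = 1.443 / 0.1175 = 12.3

L/D = 12.3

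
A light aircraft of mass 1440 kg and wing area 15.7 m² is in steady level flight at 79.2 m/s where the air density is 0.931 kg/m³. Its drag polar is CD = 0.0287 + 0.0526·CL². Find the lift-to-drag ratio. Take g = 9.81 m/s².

Level flight ⇒ L = W = m·g = 1440 × 9.81 = 14126 N.
Dynamic pressure q = 0.5 × 0.931 × 79.2² = 2920 Pa.
Required CL = L/(qS) = 14126/(2920·15.7) = 0.3081.
CD = 0.0287 + 0.0526 × 0.3081² = 0.03369.
L/D = CL/CD = 0.3081 / 0.03369 = 9.15

L/D = 9.15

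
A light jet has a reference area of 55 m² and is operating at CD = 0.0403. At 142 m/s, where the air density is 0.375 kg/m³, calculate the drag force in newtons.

Dynamic pressure q = ½ρv² = ½ × 0.375 × 142² = 3781 Pa.
D = q·S·CD = 3781 × 55 × 0.0403 = 8380 N ≈ 8.38 kN

D = 8380 N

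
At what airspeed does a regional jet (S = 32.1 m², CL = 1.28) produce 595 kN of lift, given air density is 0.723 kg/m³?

v = 200 m/s

L = ½ρv²S·CL ⇒ v = √(2L/(ρ·S·CL))
v = √(2 × 5.95×10^5 / (0.723 × 32.1 × 1.28)) = √40060 = 200 m/s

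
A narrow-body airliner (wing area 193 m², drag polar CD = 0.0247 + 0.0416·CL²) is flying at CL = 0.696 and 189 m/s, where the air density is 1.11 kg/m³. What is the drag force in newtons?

CD = 0.0247 + 0.0416 × 0.696² = 0.04485
D = ½ρv²S·CD = ½ × 1.11 × 189² × 193 × 0.04485 = 1.72×10^5 N

D = 1.72×10^5 N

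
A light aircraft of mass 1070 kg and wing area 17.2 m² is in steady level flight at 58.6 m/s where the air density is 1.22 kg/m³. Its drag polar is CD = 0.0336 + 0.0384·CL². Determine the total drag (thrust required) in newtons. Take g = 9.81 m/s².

Weight W = mg = 1070 × 9.81 = 10497 N; in level flight L = W.
Dynamic pressure q = 0.5 × 1.22 × 58.6² = 2095 Pa.
Required CL = L/(qS) = 10497/(2095·17.2) = 0.2913.
CD = 0.0336 + 0.0384 × 0.2913² = 0.03686.
D = q·S·CD = 2095 × 17.2 × 0.03686 = 1328 N

D = 1330 N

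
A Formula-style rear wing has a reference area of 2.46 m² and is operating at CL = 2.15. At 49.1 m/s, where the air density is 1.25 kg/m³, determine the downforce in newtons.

L = 7970 N

L = ½ρv²S·CL = ½ × 1.25 × 49.1² × 2.46 × 2.15 = 7970 N ≈ 7.97 kN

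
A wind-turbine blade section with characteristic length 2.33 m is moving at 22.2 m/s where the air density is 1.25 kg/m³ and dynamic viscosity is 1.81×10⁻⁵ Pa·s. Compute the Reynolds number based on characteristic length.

Re = ρ·v·c/μ = 1.25 × 22.2 × 2.33 / (1.81×10⁻⁵) = 3.57×10^6

Re = 3.57×10^6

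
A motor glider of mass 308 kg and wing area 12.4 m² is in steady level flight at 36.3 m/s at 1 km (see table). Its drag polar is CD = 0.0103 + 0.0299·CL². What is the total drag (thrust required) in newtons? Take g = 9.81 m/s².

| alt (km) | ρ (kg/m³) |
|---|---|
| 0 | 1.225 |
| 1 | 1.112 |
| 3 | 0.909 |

D = 124 N

At 1 km, from the table: ρ = 1.112 kg/m³.
Weight W = mg = 308 × 9.81 = 3021.5 N; in level flight L = W.
q = ½ρv² = ½ × 1.112 × 36.3² = 732.6 Pa.
Required CL = L/(qS) = 3021.5/(732.6·12.4) = 0.3326.
CD = 0.0103 + 0.0299 × 0.3326² = 0.01361.
D = q·S·CD = 732.6 × 12.4 × 0.01361 = 123.6 N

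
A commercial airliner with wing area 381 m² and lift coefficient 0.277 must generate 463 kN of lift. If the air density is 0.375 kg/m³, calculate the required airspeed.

L = ½ρv²S·CL ⇒ v = √(2L/(ρ·S·CL))
v = √(2 × 4.63×10^5 / (0.375 × 381 × 0.277)) = √23400 = 153 m/s

v = 153 m/s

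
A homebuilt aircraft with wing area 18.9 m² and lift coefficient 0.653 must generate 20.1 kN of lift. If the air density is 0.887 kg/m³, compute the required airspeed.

v = 60.6 m/s

L = ½ρv²S·CL ⇒ v = √(2L/(ρ·S·CL))
v = √(2 × 20100 / (0.887 × 18.9 × 0.653)) = √3672 = 60.6 m/s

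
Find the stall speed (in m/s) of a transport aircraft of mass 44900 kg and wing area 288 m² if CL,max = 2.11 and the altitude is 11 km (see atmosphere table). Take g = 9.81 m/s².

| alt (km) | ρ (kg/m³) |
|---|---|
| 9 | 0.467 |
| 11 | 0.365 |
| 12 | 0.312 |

V_stall = 63 m/s

At 11 km, from the table: ρ = 0.365 kg/m³.
Stall occurs when L = W at CL,max. W = mg = 44900 × 9.81 = 4.405×10^5 N.
From L = ½ρV²S·CL,max = W: V_stall = √(2W/(ρSCL,max)) = √(2·4.405×10^5/(0.365·288·2.11))
V_stall = √3972 = 63 m/s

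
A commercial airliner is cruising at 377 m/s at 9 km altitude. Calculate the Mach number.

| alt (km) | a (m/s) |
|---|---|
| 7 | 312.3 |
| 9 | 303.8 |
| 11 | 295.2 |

At 9 km, from the table: a = 303.8 m/s.
M = v/a = 377 / 303.8 = 1.24

M = 1.24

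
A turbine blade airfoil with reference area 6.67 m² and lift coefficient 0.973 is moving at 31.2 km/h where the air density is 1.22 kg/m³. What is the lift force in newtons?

Convert speed: v = 31.2 km/h ÷ 3.6 = 8.667 m/s.
Dynamic pressure q = ½ρv² = ½ × 1.22 × 8.667² = 45.82 Pa.
L = q·S·CL = 45.82 × 6.67 × 0.973 = 297 N

L = 297 N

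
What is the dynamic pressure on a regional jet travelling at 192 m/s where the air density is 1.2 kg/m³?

q = 22100 Pa

q = ½ρv² = ½ × 1.2 × 192² = 22100 Pa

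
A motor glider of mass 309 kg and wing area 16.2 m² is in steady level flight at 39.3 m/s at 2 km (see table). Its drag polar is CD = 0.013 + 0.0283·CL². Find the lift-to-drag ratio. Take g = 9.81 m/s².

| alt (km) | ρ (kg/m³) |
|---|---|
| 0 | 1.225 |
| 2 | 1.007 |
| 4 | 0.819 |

At 2 km, from the table: ρ = 1.007 kg/m³.
Weight W = mg = 309 × 9.81 = 3031.3 N; in level flight L = W.
Dynamic pressure q = 0.5 × 1.007 × 39.3² = 777.7 Pa.
CL = W/(q·S) = 3031.3 / (777.7 × 16.2) = 0.2406.
CD = 0.013 + 0.0283 × 0.2406² = 0.01464.
L/D = CL/CD = 0.2406 / 0.01464 = 16.4

L/D = 16.4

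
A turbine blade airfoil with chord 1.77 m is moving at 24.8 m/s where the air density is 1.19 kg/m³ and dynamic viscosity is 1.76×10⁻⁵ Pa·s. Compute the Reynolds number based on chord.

Re = ρ·v·c/μ = 1.19 × 24.8 × 1.77 / (1.76×10⁻⁵) = 2.97×10^6

Re = 2.97×10^6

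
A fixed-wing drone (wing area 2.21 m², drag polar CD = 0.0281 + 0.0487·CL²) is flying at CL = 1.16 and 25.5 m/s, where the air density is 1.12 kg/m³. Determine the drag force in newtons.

D = 75.3 N

CD = 0.0281 + 0.0487 × 1.16² = 0.09363
D = ½ρv²S·CD = ½ × 1.12 × 25.5² × 2.21 × 0.09363 = 75.3 N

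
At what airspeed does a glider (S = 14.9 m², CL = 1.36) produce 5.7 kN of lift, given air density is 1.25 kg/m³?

v = 21.2 m/s

L = ½ρv²S·CL ⇒ v = √(2L/(ρ·S·CL))
v = √(2 × 5700 / (1.25 × 14.9 × 1.36)) = √450.1 = 21.2 m/s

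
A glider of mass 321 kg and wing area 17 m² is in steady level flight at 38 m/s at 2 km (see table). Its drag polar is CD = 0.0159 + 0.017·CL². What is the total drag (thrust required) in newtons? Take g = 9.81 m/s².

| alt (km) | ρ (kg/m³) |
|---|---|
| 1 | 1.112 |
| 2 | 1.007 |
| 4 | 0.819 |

At 2 km, from the table: ρ = 1.007 kg/m³.
In steady level flight, lift balances weight: W = mg = 321 × 9.81 = 3149 N.
Dynamic pressure q = 0.5 × 1.007 × 38² = 727.1 Pa.
CL = W/(q·S) = 3149 / (727.1 × 17) = 0.2548.
CD = 0.0159 + 0.017 × 0.2548² = 0.017.
D = q·S·CD = 727.1 × 17 × 0.017 = 210.2 N

D = 210 N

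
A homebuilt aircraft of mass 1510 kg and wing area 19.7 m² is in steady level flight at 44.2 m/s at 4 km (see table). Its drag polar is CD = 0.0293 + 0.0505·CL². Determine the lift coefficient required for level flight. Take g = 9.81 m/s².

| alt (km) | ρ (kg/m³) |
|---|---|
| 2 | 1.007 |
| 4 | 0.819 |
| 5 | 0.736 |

At 4 km, from the table: ρ = 0.819 kg/m³.
Weight W = mg = 1510 × 9.81 = 14813 N; in level flight L = W.
Dynamic pressure q = 0.5 × 0.819 × 44.2² = 800 Pa.
Required CL = L/(qS) = 14813/(800·19.7) = 0.9399.

CL = 0.94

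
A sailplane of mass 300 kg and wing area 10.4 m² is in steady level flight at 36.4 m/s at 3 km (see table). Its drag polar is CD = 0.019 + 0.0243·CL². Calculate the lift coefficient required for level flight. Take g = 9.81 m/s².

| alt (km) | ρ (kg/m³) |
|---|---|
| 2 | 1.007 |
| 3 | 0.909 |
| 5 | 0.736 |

At 3 km, from the table: ρ = 0.909 kg/m³.
Weight W = mg = 300 × 9.81 = 2943 N; in level flight L = W.
Dynamic pressure q = 0.5 × 0.909 × 36.4² = 602.2 Pa.
CL = 2W/(ρv²S) = 2×2943/(0.909×36.4²×10.4) = 0.4699.

CL = 0.47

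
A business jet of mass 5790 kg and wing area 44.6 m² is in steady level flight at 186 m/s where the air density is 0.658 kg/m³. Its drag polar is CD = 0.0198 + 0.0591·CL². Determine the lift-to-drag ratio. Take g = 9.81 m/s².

L/D = 5.45

Level flight ⇒ L = W = m·g = 5790 × 9.81 = 56800 N.
q = ½ρv² = ½ × 0.658 × 186² = 11380 Pa.
Required CL = L/(qS) = 56800/(11380·44.6) = 0.1119.
CD = 0.0198 + 0.0591 × 0.1119² = 0.02054.
L/D = CL/CD = 0.1119 / 0.02054 = 5.45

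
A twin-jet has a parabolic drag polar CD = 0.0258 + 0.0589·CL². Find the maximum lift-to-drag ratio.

(L/D)max = 12.8

For CD = CD0 + K·CL², (L/D)max occurs at CL* = √(CD0/K) and equals 1/(2√(K·CD0)).
(L/D)max = 1/(2√(0.0589 × 0.0258)) = 1/(2 × 0.03898) = 12.8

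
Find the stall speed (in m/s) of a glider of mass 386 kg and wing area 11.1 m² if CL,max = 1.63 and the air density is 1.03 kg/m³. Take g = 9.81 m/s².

V_stall = 20.2 m/s

Stall occurs when L = W at CL,max. W = mg = 386 × 9.81 = 3787 N.
V_stall = √(2W/(ρ·S·CL,max)) = √(2 × 3787 / (1.03 × 11.1 × 1.63))
V_stall = √406.4 = 20.2 m/s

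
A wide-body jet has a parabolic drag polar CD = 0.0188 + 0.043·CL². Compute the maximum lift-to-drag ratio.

(L/D)max = 17.6

For CD = CD0 + K·CL², (L/D)max occurs at CL* = √(CD0/K) and equals 1/(2√(K·CD0)).
(L/D)max = 1/(2√(0.043 × 0.0188)) = 1/(2 × 0.02843) = 17.6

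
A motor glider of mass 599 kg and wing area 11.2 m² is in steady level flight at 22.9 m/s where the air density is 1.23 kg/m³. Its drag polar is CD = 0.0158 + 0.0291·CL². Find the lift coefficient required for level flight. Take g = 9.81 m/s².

CL = 1.63

Level flight ⇒ L = W = m·g = 599 × 9.81 = 5876.2 N.
q = ½ρv² = ½ × 1.23 × 22.9² = 322.5 Pa.
CL = 2W/(ρv²S) = 2×5876.2/(1.23×22.9²×11.2) = 1.627.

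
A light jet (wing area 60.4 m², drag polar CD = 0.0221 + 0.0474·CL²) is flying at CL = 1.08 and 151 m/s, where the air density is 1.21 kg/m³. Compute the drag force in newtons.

CD = 0.0221 + 0.0474 × 1.08² = 0.07739
D = ½ρv²S·CD = ½ × 1.21 × 151² × 60.4 × 0.07739 = 64500 N

D = 64500 N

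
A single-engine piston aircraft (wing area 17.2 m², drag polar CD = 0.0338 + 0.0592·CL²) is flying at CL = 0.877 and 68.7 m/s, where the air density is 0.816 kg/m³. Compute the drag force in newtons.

D = 2630 N

CD = 0.0338 + 0.0592 × 0.877² = 0.07933
D = ½ρv²S·CD = ½ × 0.816 × 68.7² × 17.2 × 0.07933 = 2630 N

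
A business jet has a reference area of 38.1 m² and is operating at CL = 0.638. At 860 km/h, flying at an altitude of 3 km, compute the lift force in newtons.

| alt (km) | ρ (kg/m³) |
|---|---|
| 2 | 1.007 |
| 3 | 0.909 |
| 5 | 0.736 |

At 3 km, from the table: ρ = 0.909 kg/m³.
Convert speed: v = 860 km/h ÷ 3.6 = 238.9 m/s.
L = ½ρv²S·CL = ½ × 0.909 × 238.9² × 38.1 × 0.638 = 6.3×10^5 N ≈ 630 kN

L = 6.3×10^5 N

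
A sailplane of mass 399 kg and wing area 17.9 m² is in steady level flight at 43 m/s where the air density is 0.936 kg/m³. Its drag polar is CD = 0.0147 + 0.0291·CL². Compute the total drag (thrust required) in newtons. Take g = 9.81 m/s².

D = 256 N

Weight W = mg = 399 × 9.81 = 3914.2 N; in level flight L = W.
Dynamic pressure q = 0.5 × 0.936 × 43² = 865.3 Pa.
CL = W/(q·S) = 3914.2 / (865.3 × 17.9) = 0.2527.
CD = 0.0147 + 0.0291 × 0.2527² = 0.01656.
D = q·S·CD = 865.3 × 17.9 × 0.01656 = 256.5 N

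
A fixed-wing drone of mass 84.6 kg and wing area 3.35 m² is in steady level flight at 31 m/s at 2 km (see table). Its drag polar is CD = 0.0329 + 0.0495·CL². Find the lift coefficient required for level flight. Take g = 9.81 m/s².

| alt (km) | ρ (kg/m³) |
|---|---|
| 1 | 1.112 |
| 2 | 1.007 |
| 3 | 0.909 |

CL = 0.512

At 2 km, from the table: ρ = 1.007 kg/m³.
In steady level flight, lift balances weight: W = mg = 84.6 × 9.81 = 829.93 N.
q = ½ρv² = ½ × 1.007 × 31² = 483.9 Pa.
Required CL = L/(qS) = 829.93/(483.9·3.35) = 0.512.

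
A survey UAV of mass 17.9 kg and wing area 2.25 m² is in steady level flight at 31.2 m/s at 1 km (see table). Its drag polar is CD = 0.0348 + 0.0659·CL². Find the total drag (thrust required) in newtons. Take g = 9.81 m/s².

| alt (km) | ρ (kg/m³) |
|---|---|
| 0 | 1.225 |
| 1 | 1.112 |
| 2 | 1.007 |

D = 44 N

At 1 km, from the table: ρ = 1.112 kg/m³.
Weight W = mg = 17.9 × 9.81 = 175.6 N; in level flight L = W.
Dynamic pressure q = 0.5 × 1.112 × 31.2² = 541.2 Pa.
CL = 2W/(ρv²S) = 2×175.6/(1.112×31.2²×2.25) = 0.1442.
CD = 0.0348 + 0.0659 × 0.1442² = 0.03617.
D = q·S·CD = 541.2 × 2.25 × 0.03617 = 44.05 N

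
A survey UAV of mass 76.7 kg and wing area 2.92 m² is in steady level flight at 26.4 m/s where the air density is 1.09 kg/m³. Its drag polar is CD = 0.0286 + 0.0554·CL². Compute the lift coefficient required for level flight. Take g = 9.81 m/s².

CL = 0.678

Weight W = mg = 76.7 × 9.81 = 752.43 N; in level flight L = W.
Dynamic pressure q = 0.5 × 1.09 × 26.4² = 379.8 Pa.
CL = W/(q·S) = 752.43 / (379.8 × 2.92) = 0.6784.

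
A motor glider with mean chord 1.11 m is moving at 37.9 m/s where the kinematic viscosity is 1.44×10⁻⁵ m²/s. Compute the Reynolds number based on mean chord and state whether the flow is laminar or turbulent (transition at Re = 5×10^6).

Re = v·c/ν = 37.9 × 1.11 / (1.44×10⁻⁵) = 2.92×10^6
Since 2.92×10^6 < 5×10^6, the flow is laminar.

Re = 2.92×10^6 (laminar)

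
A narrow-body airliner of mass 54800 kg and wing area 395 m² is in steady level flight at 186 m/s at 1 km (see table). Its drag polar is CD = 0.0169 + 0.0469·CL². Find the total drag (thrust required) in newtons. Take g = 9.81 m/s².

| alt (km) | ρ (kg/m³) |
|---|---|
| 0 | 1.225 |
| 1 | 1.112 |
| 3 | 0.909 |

At 1 km, from the table: ρ = 1.112 kg/m³.
Weight W = mg = 54800 × 9.81 = 5.3759×10^5 N; in level flight L = W.
Dynamic pressure q = 0.5 × 1.112 × 186² = 19240 Pa.
CL = W/(q·S) = 5.3759×10^5 / (19240 × 395) = 0.07075.
CD = 0.0169 + 0.0469 × 0.07075² = 0.01713.
D = q·S·CD = 19240 × 395 × 0.01713 = 1.302×10^5 N

D = 1.3×10^5 N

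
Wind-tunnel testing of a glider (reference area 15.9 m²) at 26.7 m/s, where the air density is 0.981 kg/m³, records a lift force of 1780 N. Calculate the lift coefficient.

From L = ½ρv²S·CL, rearranging gives CL = 2L/(ρv²S).
CL = 2 × 1780 / (0.981 × 26.7² × 15.9) = 0.32

CL = 0.32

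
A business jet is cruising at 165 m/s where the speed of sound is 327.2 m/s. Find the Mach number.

M = 0.504

M = v/a = 165 / 327.2 = 0.504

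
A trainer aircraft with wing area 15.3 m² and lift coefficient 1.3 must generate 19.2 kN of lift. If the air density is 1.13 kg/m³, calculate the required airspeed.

L = ½ρv²S·CL ⇒ v = √(2L/(ρ·S·CL))
v = √(2 × 19200 / (1.13 × 15.3 × 1.3)) = √1709 = 41.3 m/s

v = 41.3 m/s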